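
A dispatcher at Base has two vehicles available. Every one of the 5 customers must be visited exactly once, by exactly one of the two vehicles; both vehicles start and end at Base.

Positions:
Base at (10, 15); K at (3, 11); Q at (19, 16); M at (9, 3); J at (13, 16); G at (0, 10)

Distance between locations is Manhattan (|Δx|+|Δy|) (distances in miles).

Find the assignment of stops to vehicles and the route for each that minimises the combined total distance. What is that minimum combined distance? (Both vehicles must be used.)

There are 2^4 − 1 = 15 ways to divide the 5 stops into two non-empty groups. For each, the best each vehicle can do is its own shortest tour through its group:
  {K} + {Q, M, J, G}: 22 + 64 = 86
  {Q} + {K, M, J, G}: 20 + 52 = 72
  {K, Q} + {M, J, G}: 42 + 52 = 94
  {M} + {K, Q, J, G}: 26 + 50 = 76
  {K, M} + {Q, J, G}: 38 + 50 = 88
  {Q, M} + {K, J, G}: 46 + 38 = 84
  … (15 splits in total)
  {Q, J} + {K, M, G}: 20 + 44 = 64  ← best
Best: vehicle 1 Base → Q → J → Base = 20; vehicle 2 Base → K → G → M → Base = 44; combined 64.

Minimum combined distance: 64 miles.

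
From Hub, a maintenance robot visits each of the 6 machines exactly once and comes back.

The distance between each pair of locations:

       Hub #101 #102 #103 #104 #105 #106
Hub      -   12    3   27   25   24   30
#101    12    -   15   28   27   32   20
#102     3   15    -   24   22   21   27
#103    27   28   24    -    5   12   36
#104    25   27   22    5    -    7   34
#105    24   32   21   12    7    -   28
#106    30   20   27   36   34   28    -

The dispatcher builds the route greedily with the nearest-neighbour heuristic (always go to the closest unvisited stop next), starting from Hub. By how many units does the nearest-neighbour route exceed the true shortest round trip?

Excess over optimum: 6.

From Hub: #102=3, #101=12, #105=24, #104=25, #103=27, #106=30 → choose #102 (3).
From #102: #101=15, #105=21, #104=22, #103=24, #106=27 → choose #101 (15).
From #101: #106=20, #104=27, #103=28, #105=32 → choose #106 (20).
From #106: #105=28, #104=34, #103=36 → choose #105 (28).
From #105: #104=7, #103=12 → choose #104 (7).
From #104: #103=5 → choose #103 (5).
NN route Hub → #102 → #101 → #106 → #105 → #104 → #103 → Hub costs 105.
Optimal: Hub → #101 → #106 → #105 → #104 → #103 → #102 → Hub costs 99 (by enumerating all 360 distinct tours).
Excess = 105 − 99 = 6.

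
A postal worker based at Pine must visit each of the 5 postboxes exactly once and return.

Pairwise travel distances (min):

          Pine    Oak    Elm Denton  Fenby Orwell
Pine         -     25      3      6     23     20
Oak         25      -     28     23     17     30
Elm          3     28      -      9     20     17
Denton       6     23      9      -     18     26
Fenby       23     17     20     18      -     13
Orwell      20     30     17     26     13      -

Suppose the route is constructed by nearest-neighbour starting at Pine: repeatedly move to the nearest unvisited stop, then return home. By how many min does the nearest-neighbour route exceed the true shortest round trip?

From Pine: Elm=3, Denton=6, Orwell=20, Fenby=23, Oak=25 → choose Elm (3).
From Elm: Denton=9, Orwell=17, Fenby=20, Oak=28 → choose Denton (9).
From Denton: Fenby=18, Oak=23, Orwell=26 → choose Fenby (18).
From Fenby: Orwell=13, Oak=17 → choose Orwell (13).
From Orwell: Oak=30 → choose Oak (30).
NN route Pine → Elm → Denton → Fenby → Orwell → Oak → Pine costs 98.
Optimal: Pine → Elm → Orwell → Fenby → Oak → Denton → Pine costs 79 (by enumerating all 60 distinct tours).
Excess = 98 − 79 = 19.

Excess over optimum: 19 min.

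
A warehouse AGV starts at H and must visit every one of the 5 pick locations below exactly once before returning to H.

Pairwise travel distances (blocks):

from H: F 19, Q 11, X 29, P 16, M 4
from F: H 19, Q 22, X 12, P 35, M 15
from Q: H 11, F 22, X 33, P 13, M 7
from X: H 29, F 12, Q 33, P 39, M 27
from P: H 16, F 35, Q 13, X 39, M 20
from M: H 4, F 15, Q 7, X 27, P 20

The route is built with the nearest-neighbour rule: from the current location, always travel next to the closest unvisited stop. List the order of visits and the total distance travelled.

H → [M:4 / Q:11 / P:16 / F:19 / X:29] → M (4)
M → [Q:7 / F:15 / P:20 / X:27] → Q (7)
Q → [P:13 / F:22 / X:33] → P (13)
P → [F:35 / X:39] → F (35)
F → [X:12] → X (12)
Return X→H: 29.
Total = 4 + 7 + 13 + 35 + 12 + 29 = 100.

100 blocks along H → M → Q → P → F → X → H.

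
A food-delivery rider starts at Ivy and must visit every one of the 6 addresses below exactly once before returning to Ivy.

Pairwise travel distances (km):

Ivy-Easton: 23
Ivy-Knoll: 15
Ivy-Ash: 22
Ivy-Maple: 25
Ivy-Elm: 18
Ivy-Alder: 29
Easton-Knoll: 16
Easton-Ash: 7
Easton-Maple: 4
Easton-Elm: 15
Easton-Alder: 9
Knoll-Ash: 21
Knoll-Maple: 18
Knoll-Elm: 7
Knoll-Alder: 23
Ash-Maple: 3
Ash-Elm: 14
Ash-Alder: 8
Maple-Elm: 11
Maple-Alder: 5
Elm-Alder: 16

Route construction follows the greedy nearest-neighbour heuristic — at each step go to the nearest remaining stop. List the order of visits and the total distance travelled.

81 km along Ivy → Knoll → Elm → Maple → Ash → Easton → Alder → Ivy.

Ivy → [Knoll:15 / Elm:18 / Ash:22 / Easton:23 / Maple:25 / Alder:29] → Knoll (15)
Knoll → [Elm:7 / Easton:16 / Maple:18 / Ash:21 / Alder:23] → Elm (7)
Elm → [Maple:11 / Ash:14 / Easton:15 / Alder:16] → Maple (11)
Maple → [Ash:3 / Easton:4 / Alder:5] → Ash (3)
Ash → [Easton:7 / Alder:8] → Easton (7)
Easton → [Alder:9] → Alder (9)
Return Alder→Ivy: 29.
Total = 15 + 7 + 11 + 3 + 7 + 9 + 29 = 81.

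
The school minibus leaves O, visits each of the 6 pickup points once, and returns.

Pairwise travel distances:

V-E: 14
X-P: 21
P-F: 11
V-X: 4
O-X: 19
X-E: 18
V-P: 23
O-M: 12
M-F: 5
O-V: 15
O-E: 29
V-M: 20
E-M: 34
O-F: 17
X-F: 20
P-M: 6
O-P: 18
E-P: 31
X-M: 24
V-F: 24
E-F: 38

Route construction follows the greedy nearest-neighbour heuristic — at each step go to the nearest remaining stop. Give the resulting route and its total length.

Total distance 96 via the nearest-neighbour route O → M → F → P → X → V → E → O.

At O the remaining stops are M 12, V 15, F 17, P 18, X 19, E 29; go to M.
At M the remaining stops are F 5, P 6, V 20, X 24, E 34; go to F.
At F the remaining stops are P 11, X 20, V 24, E 38; go to P.
At P the remaining stops are X 21, V 23, E 31; go to X.
At X the remaining stops are V 4, E 18; go to V.
At V the remaining stops are E 14; go to E.
Return E→O: 29.
Total = 12 + 5 + 11 + 21 + 4 + 14 + 29 = 96.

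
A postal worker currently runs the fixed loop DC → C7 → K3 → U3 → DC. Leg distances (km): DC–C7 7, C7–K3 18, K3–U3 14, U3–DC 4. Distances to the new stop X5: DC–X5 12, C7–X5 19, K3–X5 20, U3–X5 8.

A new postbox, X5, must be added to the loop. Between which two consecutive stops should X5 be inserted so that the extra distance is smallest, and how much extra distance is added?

+14 km — insert X5 between K3 and U3.

Insertion cost between consecutive stops i–j is d(i,X5) + d(X5,j) − d(i,j):
  between DC and C7: 12 + 19 − 7 = 24
  between C7 and K3: 19 + 20 − 18 = 21
  between K3 and U3: 20 + 8 − 14 = 14
  between U3 and DC: 8 + 12 − 4 = 16
Cheapest insertion is between K3 and U3, adding 14.
New total = 43 + 14 = 57.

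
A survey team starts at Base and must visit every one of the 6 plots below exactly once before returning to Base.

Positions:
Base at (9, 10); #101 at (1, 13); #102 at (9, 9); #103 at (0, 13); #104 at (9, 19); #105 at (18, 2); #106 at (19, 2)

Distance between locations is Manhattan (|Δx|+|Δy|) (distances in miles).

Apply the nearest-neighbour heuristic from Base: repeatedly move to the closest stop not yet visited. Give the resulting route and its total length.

Nearest-neighbour total = 74 miles; route Base → #102 → #104 → #101 → #103 → #105 → #106 → Base.

Base → [#102:1 / #104:9 / #101:11 / #103:12 / #105:17 / #106:18] → #102 (1)
#102 → [#104:10 / #101:12 / #103:13 / #105:16 / #106:17] → #104 (10)
#104 → [#101:14 / #103:15 / #105:26 / #106:27] → #101 (14)
#101 → [#103:1 / #105:28 / #106:29] → #103 (1)
#103 → [#105:29 / #106:30] → #105 (29)
#105 → [#106:1] → #106 (1)
Return #106→Base: 18.
Total = 1 + 10 + 14 + 1 + 29 + 1 + 18 = 74.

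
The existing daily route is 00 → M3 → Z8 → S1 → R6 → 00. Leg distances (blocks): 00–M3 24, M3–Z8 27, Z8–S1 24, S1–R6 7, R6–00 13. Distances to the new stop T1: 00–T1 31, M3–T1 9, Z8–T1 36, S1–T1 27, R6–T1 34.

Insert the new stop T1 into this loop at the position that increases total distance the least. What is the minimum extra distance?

Minimum extra distance: 16 blocks, inserting T1 between 00 and M3.

Insertion cost between consecutive stops i–j is d(i,T1) + d(T1,j) − d(i,j):
  between 00 and M3: 31 + 9 − 24 = 16
  between M3 and Z8: 9 + 36 − 27 = 18
  between Z8 and S1: 36 + 27 − 24 = 39
  between S1 and R6: 27 + 34 − 7 = 54
  between R6 and 00: 34 + 31 − 13 = 52
Cheapest insertion is between 00 and M3, adding 16.
New total = 95 + 16 = 111.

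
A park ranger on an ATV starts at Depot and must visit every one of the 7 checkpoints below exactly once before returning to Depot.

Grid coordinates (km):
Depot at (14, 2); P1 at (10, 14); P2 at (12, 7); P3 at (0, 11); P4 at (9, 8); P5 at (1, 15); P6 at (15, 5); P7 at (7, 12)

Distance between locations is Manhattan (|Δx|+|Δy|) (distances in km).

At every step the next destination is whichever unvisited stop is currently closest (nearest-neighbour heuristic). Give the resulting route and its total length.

From Depot: distances to unvisited — P6=4, P2=7, P4=11, P1=16, P7=17, P3=23, P5=26. Nearest is P6 (4).
From P6: distances to unvisited — P2=5, P4=9, P1=14, P7=15, P3=21, P5=24. Nearest is P2 (5).
From P2: distances to unvisited — P4=4, P1=9, P7=10, P3=16, P5=19. Nearest is P4 (4).
From P4: distances to unvisited — P7=6, P1=7, P3=12, P5=15. Nearest is P7 (6).
From P7: distances to unvisited — P1=5, P3=8, P5=9. Nearest is P1 (5).
From P1: distances to unvisited — P5=10, P3=13. Nearest is P5 (10).
From P5: distances to unvisited — P3=5. Nearest is P3 (5).
Return P3→Depot: 23.
Total = 4 + 5 + 4 + 6 + 5 + 10 + 5 + 23 = 62.

Nearest-neighbour total = 62 km; route Depot → P6 → P2 → P4 → P7 → P1 → P5 → P3 → Depot.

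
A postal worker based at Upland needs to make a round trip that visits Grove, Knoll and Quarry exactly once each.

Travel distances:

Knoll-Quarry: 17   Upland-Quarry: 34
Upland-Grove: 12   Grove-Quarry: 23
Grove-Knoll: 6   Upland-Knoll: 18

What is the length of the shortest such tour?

There are 3 distinct closed tours to check (reversals are equivalent).
Upland-Grove-Knoll-Quarry-Upland: 12+6+17+34 = 69
Upland-Grove-Quarry-Knoll-Upland: 12+23+17+18 = 70
Upland-Knoll-Grove-Quarry-Upland: 18+6+23+34 = 81
The minimum is 69.
One optimal route: Upland → Grove → Knoll → Quarry → Upland (or its reverse).

69 — the shortest possible round trip.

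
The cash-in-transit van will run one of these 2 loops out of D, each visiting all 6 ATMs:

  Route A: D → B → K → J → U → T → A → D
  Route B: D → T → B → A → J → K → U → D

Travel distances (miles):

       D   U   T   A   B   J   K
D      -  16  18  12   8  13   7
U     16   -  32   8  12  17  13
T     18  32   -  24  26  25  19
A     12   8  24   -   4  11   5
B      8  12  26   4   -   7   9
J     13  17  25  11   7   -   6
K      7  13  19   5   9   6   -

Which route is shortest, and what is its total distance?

Shortest is Route B, total 94 miles.

Route A: 8 + 9 + 6 + 17 + 32 + 24 + 12 = 108
Route B: 18 + 26 + 4 + 11 + 6 + 13 + 16 = 94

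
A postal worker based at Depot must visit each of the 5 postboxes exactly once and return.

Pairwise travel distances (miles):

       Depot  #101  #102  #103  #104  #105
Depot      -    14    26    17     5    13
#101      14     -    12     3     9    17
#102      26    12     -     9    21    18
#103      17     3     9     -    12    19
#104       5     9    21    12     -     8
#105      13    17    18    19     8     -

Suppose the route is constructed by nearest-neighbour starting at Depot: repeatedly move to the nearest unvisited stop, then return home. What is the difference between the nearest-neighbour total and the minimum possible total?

11 miles longer than the optimal tour.

Depot: #104=5, #105=13, #101=14, #103=17, #102=26 ⇒ #104
#104: #105=8, #101=9, #103=12, #102=21 ⇒ #105
#105: #101=17, #102=18, #103=19 ⇒ #101
#101: #103=3, #102=12 ⇒ #103
#103: #102=9 ⇒ #102
NN route Depot → #104 → #105 → #101 → #103 → #102 → Depot costs 68.
Optimal: Depot → #101 → #103 → #102 → #105 → #104 → Depot costs 57 (by enumerating all 60 distinct tours).
Excess = 68 − 57 = 11.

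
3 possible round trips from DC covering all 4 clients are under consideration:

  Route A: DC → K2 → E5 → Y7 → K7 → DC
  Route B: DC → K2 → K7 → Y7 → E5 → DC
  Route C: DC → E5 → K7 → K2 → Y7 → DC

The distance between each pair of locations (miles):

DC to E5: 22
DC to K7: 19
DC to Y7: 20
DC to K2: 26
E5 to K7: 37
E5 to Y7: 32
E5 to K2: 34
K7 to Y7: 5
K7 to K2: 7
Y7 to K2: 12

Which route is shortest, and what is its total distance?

Shortest is Route B, total 92 miles.

Route A: 26 + 34 + 32 + 5 + 19 = 116
Route B: 26 + 7 + 5 + 32 + 22 = 92
Route C: 22 + 37 + 7 + 12 + 20 = 98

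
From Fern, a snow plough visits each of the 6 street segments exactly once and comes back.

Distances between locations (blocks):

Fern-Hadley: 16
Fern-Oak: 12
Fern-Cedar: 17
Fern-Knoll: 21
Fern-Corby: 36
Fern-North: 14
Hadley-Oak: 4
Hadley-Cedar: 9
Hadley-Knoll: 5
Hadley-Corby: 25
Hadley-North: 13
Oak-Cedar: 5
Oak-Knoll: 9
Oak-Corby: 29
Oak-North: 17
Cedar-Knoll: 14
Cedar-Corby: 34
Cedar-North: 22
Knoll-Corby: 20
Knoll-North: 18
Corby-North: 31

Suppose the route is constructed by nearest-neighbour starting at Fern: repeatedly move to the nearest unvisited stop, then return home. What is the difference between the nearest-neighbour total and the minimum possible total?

28 blocks longer than the optimal tour.

Fern: Oak=12, North=14, Hadley=16, Cedar=17, Knoll=21, Corby=36 ⇒ Oak
Oak: Hadley=4, Cedar=5, Knoll=9, North=17, Corby=29 ⇒ Hadley
Hadley: Knoll=5, Cedar=9, North=13, Corby=25 ⇒ Knoll
Knoll: Cedar=14, North=18, Corby=20 ⇒ Cedar
Cedar: North=22, Corby=34 ⇒ North
North: Corby=31 ⇒ Corby
NN route Fern → Oak → Hadley → Knoll → Cedar → North → Corby → Fern costs 124.
Optimal: Fern → Oak → Cedar → Hadley → Knoll → Corby → North → Fern costs 96 (by enumerating all 360 distinct tours).
Excess = 124 − 96 = 28.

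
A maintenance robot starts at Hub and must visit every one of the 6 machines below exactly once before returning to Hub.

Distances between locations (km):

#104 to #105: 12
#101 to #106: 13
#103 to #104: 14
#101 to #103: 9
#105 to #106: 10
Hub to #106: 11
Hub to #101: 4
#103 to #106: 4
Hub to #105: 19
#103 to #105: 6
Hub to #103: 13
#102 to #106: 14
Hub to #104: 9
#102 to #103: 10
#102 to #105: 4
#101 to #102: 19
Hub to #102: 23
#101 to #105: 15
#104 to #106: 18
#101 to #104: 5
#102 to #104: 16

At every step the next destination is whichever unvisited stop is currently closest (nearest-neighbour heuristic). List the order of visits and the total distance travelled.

Nearest-neighbour total = 50 km; route Hub → #101 → #104 → #105 → #102 → #103 → #106 → Hub.

Hub → [#101:4 / #104:9 / #106:11 / #103:13 / #105:19 / #102:23] → #101 (4)
#101 → [#104:5 / #103:9 / #106:13 / #105:15 / #102:19] → #104 (5)
#104 → [#105:12 / #103:14 / #102:16 / #106:18] → #105 (12)
#105 → [#102:4 / #103:6 / #106:10] → #102 (4)
#102 → [#103:10 / #106:14] → #103 (10)
#103 → [#106:4] → #106 (4)
Return #106→Hub: 11.
Total = 4 + 5 + 12 + 4 + 10 + 4 + 11 = 50.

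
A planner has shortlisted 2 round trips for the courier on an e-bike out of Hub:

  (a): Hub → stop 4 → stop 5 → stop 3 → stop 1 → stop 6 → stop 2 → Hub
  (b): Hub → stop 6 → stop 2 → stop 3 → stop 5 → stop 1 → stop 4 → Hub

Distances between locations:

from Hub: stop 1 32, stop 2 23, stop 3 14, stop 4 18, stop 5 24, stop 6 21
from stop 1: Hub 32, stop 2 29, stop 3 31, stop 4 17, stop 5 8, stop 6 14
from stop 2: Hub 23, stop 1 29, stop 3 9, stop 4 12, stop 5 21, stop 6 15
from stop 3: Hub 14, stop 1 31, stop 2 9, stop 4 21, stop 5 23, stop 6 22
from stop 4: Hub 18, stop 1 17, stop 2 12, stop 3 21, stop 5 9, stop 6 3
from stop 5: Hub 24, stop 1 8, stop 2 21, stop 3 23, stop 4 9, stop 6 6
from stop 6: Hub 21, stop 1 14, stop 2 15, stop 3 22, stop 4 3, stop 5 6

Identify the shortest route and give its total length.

Shortest is (b), total 111.

(a): 18 + 9 + 23 + 31 + 14 + 15 + 23 = 133
(b): 21 + 15 + 9 + 23 + 8 + 17 + 18 = 111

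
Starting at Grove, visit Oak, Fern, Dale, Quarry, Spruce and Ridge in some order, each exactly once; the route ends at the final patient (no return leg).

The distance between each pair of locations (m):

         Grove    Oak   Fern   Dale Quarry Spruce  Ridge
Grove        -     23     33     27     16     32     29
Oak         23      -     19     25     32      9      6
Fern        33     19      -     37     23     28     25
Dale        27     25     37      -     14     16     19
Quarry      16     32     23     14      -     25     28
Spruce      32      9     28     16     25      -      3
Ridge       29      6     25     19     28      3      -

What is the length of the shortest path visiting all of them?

There are 6! = 720 possible orderings.
Grove → Oak → Fern → Dale → Quarry → Spruce → Ridge: 23+19+37+14+25+3 = 121
Grove → Oak → Fern → Dale → Quarry → Ridge → Spruce: 23+19+37+14+28+3 = 124
Grove → Oak → Fern → Dale → Spruce → Quarry → Ridge: 23+19+37+16+25+28 = 148
Grove → Oak → Fern → Dale → Spruce → Ridge → Quarry: 23+19+37+16+3+28 = 126
Grove → Oak → Fern → Dale → Ridge → Quarry → Spruce: 23+19+37+19+28+25 = 151
Grove → Oak → Fern → Dale → Ridge → Spruce → Quarry: 23+19+37+19+3+25 = 126
Grove → Oak → Fern → Quarry → Dale → Spruce → Ridge: 23+19+23+14+16+3 = 98
Grove → Oak → Fern → Quarry → Dale → Ridge → Spruce: 23+19+23+14+19+3 = 101
… (712 more)
Grove → Quarry → Dale → Spruce → Ridge → Oak → Fern: 16+14+16+3+6+19 = 74  ← best
The minimum is 74.
One shortest path: Grove → Quarry → Dale → Spruce → Ridge → Oak → Fern.

Shortest open route: 74 m.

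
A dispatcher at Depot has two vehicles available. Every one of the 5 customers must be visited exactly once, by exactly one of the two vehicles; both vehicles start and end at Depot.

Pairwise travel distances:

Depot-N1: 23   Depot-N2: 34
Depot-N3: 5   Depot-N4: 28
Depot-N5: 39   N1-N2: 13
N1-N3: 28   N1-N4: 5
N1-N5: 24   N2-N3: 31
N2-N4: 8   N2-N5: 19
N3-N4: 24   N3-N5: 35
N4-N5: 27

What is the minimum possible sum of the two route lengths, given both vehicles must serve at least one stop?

Minimum combined distance: 104.

Try each way of splitting the stops between the two vehicles (each non-empty) and, for each split, find the best tour for each vehicle:
  {N1} + {N2, N3, N4, N5}: 46 + 95 = 141
  {N2} + {N1, N3, N4, N5}: 68 + 95 = 163
  {N1, N2} + {N3, N4, N5}: 70 + 95 = 165
  {N3} + {N1, N2, N4, N5}: 10 + 94 = 104
  {N1, N3} + {N2, N4, N5}: 56 + 94 = 150
  {N2, N3} + {N1, N4, N5}: 70 + 94 = 164
  … (15 splits in total)
Best: vehicle 1 Depot → N3 → Depot = 10; vehicle 2 Depot → N1 → N4 → N2 → N5 → Depot = 94; combined 104.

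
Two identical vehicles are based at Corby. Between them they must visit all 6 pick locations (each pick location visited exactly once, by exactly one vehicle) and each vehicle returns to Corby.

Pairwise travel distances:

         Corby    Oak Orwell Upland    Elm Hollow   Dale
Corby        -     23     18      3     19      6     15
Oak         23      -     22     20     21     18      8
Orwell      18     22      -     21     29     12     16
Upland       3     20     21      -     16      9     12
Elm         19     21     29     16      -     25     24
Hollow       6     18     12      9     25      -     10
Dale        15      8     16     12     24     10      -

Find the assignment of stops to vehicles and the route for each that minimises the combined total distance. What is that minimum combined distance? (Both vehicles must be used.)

Check every non-empty split of the stops between the two vehicles; for each half take its own optimal tour:
  {Oak} + {Orwell, Upland, Elm, Hollow, Dale}: 46 + 77 = 123
  {Orwell} + {Oak, Upland, Elm, Hollow, Dale}: 36 + 64 = 100
  {Oak, Orwell} + {Upland, Elm, Hollow, Dale}: 63 + 59 = 122
  {Upland} + {Oak, Orwell, Elm, Hollow, Dale}: 6 + 82 = 88
  {Oak, Upland} + {Orwell, Elm, Hollow, Dale}: 46 + 77 = 123
  {Orwell, Upland} + {Oak, Elm, Hollow, Dale}: 42 + 64 = 106
  … (31 splits in total)
Best: vehicle 1 Corby → Upland → Corby = 6; vehicle 2 Corby → Elm → Oak → Dale → Orwell → Hollow → Corby = 82; combined 88.

88 — the smallest possible combined total.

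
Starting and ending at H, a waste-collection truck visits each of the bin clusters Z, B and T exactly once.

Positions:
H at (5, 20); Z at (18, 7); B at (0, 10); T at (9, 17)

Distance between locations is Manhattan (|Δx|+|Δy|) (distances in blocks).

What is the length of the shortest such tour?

There are 3 distinct closed tours to check (reversals are equivalent).
H → Z → B → T → H: 26+21+16+7 = 70
H → Z → T → B → H: 26+19+16+15 = 76
H → B → Z → T → H: 15+21+19+7 = 62
The minimum is 62.
One optimal route: H → B → Z → T → H (or its reverse).

Minimum total distance: 62 blocks.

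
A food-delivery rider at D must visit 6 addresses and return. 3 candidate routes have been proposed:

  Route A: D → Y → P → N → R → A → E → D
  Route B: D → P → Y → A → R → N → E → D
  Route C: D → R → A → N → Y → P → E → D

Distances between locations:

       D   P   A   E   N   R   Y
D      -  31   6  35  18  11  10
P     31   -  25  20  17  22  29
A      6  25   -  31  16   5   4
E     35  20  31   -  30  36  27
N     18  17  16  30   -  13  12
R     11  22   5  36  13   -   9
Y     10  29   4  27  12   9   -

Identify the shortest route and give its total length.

Shortest is Route C, total 128.

Route A: 10 + 29 + 17 + 13 + 5 + 31 + 35 = 140
Route B: 31 + 29 + 4 + 5 + 13 + 30 + 35 = 147
Route C: 11 + 5 + 16 + 12 + 29 + 20 + 35 = 128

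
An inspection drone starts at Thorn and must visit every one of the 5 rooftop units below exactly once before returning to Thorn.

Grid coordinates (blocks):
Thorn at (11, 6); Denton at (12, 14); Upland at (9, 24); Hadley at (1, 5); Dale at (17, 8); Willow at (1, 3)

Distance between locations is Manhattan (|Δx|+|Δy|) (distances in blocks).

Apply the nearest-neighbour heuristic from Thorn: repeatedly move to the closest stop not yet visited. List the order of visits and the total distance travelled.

Nearest-neighbour total = 74 blocks; route Thorn → Dale → Denton → Upland → Hadley → Willow → Thorn.

Thorn → [Dale:8 / Denton:9 / Hadley:11 / Willow:13 / Upland:20] → Dale (8)
Dale → [Denton:11 / Hadley:19 / Willow:21 / Upland:24] → Denton (11)
Denton → [Upland:13 / Hadley:20 / Willow:22] → Upland (13)
Upland → [Hadley:27 / Willow:29] → Hadley (27)
Hadley → [Willow:2] → Willow (2)
Return Willow→Thorn: 13.
Total = 8 + 11 + 13 + 27 + 2 + 13 = 74.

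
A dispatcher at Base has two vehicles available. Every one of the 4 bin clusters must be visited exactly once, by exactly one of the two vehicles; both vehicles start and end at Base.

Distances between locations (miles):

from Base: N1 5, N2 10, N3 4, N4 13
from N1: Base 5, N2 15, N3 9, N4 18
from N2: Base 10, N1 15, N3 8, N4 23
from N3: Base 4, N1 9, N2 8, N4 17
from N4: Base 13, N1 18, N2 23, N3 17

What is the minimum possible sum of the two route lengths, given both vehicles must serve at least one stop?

There are 2^3 − 1 = 7 ways to divide the 4 stops into two non-empty groups. For each, the best each vehicle can do is its own shortest tour through its group:
  {N1} + {N2, N3, N4}: 10 + 48 = 58
  {N2} + {N1, N3, N4}: 20 + 44 = 64
  {N1, N2} + {N3, N4}: 30 + 34 = 64
  {N3} + {N1, N2, N4}: 8 + 56 = 64
  {N1, N3} + {N2, N4}: 18 + 46 = 64
  {N2, N3} + {N1, N4}: 22 + 36 = 58
  … (7 splits in total)
Best: vehicle 1 Base → N1 → Base = 10; vehicle 2 Base → N2 → N3 → N4 → Base = 48; combined 58.

Minimum combined distance: 58 miles.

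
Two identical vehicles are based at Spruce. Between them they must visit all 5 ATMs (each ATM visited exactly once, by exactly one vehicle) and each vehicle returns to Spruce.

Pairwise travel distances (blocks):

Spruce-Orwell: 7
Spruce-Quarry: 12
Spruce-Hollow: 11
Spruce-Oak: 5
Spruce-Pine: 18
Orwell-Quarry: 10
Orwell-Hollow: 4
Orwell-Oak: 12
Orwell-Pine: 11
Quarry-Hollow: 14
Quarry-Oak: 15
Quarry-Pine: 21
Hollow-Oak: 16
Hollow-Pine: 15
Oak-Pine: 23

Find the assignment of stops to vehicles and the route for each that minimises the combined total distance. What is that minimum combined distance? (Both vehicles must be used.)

There are 2^4 − 1 = 15 ways to divide the 5 stops into two non-empty groups. For each, the best each vehicle can do is its own shortest tour through its group:
  {Orwell} + {Quarry, Hollow, Oak, Pine}: 14 + 67 = 81
  {Quarry} + {Orwell, Hollow, Oak, Pine}: 24 + 54 = 78
  {Orwell, Quarry} + {Hollow, Oak, Pine}: 29 + 54 = 83
  {Hollow} + {Orwell, Quarry, Oak, Pine}: 22 + 59 = 81
  {Orwell, Hollow} + {Quarry, Oak, Pine}: 22 + 59 = 81
  {Quarry, Hollow} + {Orwell, Oak, Pine}: 37 + 46 = 83
  … (15 splits in total)
  {Oak} + {Orwell, Quarry, Hollow, Pine}: 10 + 59 = 69  ← best
Best: vehicle 1 Spruce → Oak → Spruce = 10; vehicle 2 Spruce → Orwell → Hollow → Pine → Quarry → Spruce = 59; combined 69.

69 blocks — the smallest possible combined total.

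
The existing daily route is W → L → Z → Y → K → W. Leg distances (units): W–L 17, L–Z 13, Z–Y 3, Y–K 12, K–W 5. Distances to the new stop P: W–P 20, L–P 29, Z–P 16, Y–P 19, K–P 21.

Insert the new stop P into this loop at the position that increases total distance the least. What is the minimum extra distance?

Minimum extra distance: 28, inserting P between Y and K.

Insertion cost between consecutive stops i–j is d(i,P) + d(P,j) − d(i,j):
  between W and L: 20 + 29 − 17 = 32
  between L and Z: 29 + 16 − 13 = 32
  between Z and Y: 16 + 19 − 3 = 32
  between Y and K: 19 + 21 − 12 = 28
  between K and W: 21 + 20 − 5 = 36
Cheapest insertion is between Y and K, adding 28.
New total = 50 + 28 = 78.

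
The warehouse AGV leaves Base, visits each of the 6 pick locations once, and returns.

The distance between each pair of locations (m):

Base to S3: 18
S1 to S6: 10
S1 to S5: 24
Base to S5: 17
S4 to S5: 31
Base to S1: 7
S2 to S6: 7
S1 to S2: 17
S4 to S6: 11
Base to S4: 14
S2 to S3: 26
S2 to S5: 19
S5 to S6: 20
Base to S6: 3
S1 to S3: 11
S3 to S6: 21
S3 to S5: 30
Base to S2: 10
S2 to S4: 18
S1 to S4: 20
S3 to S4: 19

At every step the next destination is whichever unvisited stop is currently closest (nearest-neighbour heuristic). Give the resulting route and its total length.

105 m along Base → S6 → S2 → S1 → S3 → S4 → S5 → Base.

From Base: distances to unvisited — S6=3, S1=7, S2=10, S4=14, S5=17, S3=18. Nearest is S6 (3).
From S6: distances to unvisited — S2=7, S1=10, S4=11, S5=20, S3=21. Nearest is S2 (7).
From S2: distances to unvisited — S1=17, S4=18, S5=19, S3=26. Nearest is S1 (17).
From S1: distances to unvisited — S3=11, S4=20, S5=24. Nearest is S3 (11).
From S3: distances to unvisited — S4=19, S5=30. Nearest is S4 (19).
From S4: distances to unvisited — S5=31. Nearest is S5 (31).
Return S5→Base: 17.
Total = 3 + 7 + 17 + 11 + 19 + 31 + 17 = 105.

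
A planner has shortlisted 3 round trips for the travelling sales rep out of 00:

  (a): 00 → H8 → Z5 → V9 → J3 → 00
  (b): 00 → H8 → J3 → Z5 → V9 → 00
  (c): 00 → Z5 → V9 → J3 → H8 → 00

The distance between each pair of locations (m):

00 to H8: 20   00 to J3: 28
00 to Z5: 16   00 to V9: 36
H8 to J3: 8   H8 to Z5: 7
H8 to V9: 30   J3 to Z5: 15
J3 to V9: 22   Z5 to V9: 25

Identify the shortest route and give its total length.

Shortest is (c), total 91 m.

(a): 20 + 7 + 25 + 22 + 28 = 102
(b): 20 + 8 + 15 + 25 + 36 = 104
(c): 16 + 25 + 22 + 8 + 20 = 91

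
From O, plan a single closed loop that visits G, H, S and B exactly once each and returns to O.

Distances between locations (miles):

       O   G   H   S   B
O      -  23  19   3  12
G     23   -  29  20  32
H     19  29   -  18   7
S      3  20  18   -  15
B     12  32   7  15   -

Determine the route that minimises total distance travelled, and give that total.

Minimum total distance: 71 miles.

There are 12 distinct closed tours to check (reversals are equivalent).
O→G→H→S→B→O: 23+29+18+15+12 = 97
O→G→H→B→S→O: 23+29+7+15+3 = 77
O→G→S→H→B→O: 23+20+18+7+12 = 80
O→G→S→B→H→O: 23+20+15+7+19 = 84
O→G→B→H→S→O: 23+32+7+18+3 = 83
O→G→B→S→H→O: 23+32+15+18+19 = 107
O→H→G→S→B→O: 19+29+20+15+12 = 95
O→H→G→B→S→O: 19+29+32+15+3 = 98
O→H→S→G→B→O: 19+18+20+32+12 = 101
O→H→B→G→S→O: 19+7+32+20+3 = 81
O→S→G→H→B→O: 3+20+29+7+12 = 71
O→S→H→G→B→O: 3+18+29+32+12 = 94
The minimum is 71.
One optimal route: O → S → G → H → B → O (or its reverse).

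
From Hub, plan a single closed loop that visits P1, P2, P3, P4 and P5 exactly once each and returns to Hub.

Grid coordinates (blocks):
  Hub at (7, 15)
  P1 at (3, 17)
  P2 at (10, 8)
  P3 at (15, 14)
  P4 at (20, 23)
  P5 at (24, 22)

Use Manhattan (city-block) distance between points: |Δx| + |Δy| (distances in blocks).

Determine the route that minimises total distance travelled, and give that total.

With 5 stops there are 5!/2 = 60 distinct round trips (a route and its reverse cost the same).
Hub→P1→P2→P3→P4→P5→Hub: 6+16+11+14+5+24 = 76
Hub→P1→P2→P3→P5→P4→Hub: 6+16+11+17+5+21 = 76
Hub→P1→P2→P4→P3→P5→Hub: 6+16+25+14+17+24 = 102
Hub→P1→P2→P4→P5→P3→Hub: 6+16+25+5+17+9 = 78
Hub→P1→P2→P5→P3→P4→Hub: 6+16+28+17+14+21 = 102
Hub→P1→P2→P5→P4→P3→Hub: 6+16+28+5+14+9 = 78
Hub→P1→P3→P2→P4→P5→Hub: 6+15+11+25+5+24 = 86
Hub→P1→P3→P2→P5→P4→Hub: 6+15+11+28+5+21 = 86
Hub→P1→P3→P4→P2→P5→Hub: 6+15+14+25+28+24 = 112
Hub→P1→P3→P4→P5→P2→Hub: 6+15+14+5+28+10 = 78
Hub→P1→P3→P5→P2→P4→Hub: 6+15+17+28+25+21 = 112
Hub→P1→P3→P5→P4→P2→Hub: 6+15+17+5+25+10 = 78
Hub→P1→P4→P2→P3→P5→Hub: 6+23+25+11+17+24 = 106
Hub→P1→P4→P2→P5→P3→Hub: 6+23+25+28+17+9 = 108
… (46 more)
Hub→P1→P4→P5→P3→P2→Hub: 6+23+5+17+11+10 = 72  ← best
The minimum is 72.
One optimal route: Hub → P1 → P4 → P5 → P3 → P2 → Hub (or its reverse).

72 blocks — the shortest possible round trip.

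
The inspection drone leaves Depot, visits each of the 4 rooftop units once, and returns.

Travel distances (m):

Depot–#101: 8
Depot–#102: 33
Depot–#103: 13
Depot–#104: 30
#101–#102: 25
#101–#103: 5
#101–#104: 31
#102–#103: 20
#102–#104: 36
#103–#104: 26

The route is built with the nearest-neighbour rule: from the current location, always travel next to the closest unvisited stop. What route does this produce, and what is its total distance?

99 m along Depot → #101 → #103 → #102 → #104 → Depot.

From Depot: distances to unvisited — #101=8, #103=13, #104=30, #102=33. Nearest is #101 (8).
From #101: distances to unvisited — #103=5, #102=25, #104=31. Nearest is #103 (5).
From #103: distances to unvisited — #102=20, #104=26. Nearest is #102 (20).
From #102: distances to unvisited — #104=36. Nearest is #104 (36).
Return #104→Depot: 30.
Total = 8 + 5 + 20 + 36 + 30 = 99.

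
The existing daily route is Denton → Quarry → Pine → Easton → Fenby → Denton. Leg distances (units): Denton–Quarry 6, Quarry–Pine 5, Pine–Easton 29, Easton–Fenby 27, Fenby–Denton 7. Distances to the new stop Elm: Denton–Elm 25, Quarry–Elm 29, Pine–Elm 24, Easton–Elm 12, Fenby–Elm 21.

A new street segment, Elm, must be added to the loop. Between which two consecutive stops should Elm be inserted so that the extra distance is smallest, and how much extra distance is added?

+6 — insert Elm between Easton and Fenby.

Insertion cost between consecutive stops i–j is d(i,Elm) + d(Elm,j) − d(i,j):
  between Denton and Quarry: 25 + 29 − 6 = 48
  between Quarry and Pine: 29 + 24 − 5 = 48
  between Pine and Easton: 24 + 12 − 29 = 7
  between Easton and Fenby: 12 + 21 − 27 = 6
  between Fenby and Denton: 21 + 25 − 7 = 39
Cheapest insertion is between Easton and Fenby, adding 6.
New total = 74 + 6 = 80.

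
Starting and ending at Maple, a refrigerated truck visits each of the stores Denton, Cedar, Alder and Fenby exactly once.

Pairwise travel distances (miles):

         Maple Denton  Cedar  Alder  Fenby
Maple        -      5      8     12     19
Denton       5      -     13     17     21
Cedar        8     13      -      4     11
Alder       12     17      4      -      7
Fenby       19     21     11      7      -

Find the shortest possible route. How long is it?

There are 12 distinct closed tours to check (reversals are equivalent).
Maple→Denton→Cedar→Alder→Fenby→Maple: 5+13+4+7+19 = 48
Maple→Denton→Cedar→Fenby→Alder→Maple: 5+13+11+7+12 = 48
Maple→Denton→Alder→Cedar→Fenby→Maple: 5+17+4+11+19 = 56
Maple→Denton→Alder→Fenby→Cedar→Maple: 5+17+7+11+8 = 48
Maple→Denton→Fenby→Cedar→Alder→Maple: 5+21+11+4+12 = 53
Maple→Denton→Fenby→Alder→Cedar→Maple: 5+21+7+4+8 = 45
Maple→Cedar→Denton→Alder→Fenby→Maple: 8+13+17+7+19 = 64
Maple→Cedar→Denton→Fenby→Alder→Maple: 8+13+21+7+12 = 61
Maple→Cedar→Alder→Denton→Fenby→Maple: 8+4+17+21+19 = 69
Maple→Cedar→Fenby→Denton→Alder→Maple: 8+11+21+17+12 = 69
Maple→Alder→Denton→Cedar→Fenby→Maple: 12+17+13+11+19 = 72
Maple→Alder→Cedar→Denton→Fenby→Maple: 12+4+13+21+19 = 69
The minimum is 45.
One optimal route: Maple → Denton → Fenby → Alder → Cedar → Maple (or its reverse).

Shortest round trip = 45 miles.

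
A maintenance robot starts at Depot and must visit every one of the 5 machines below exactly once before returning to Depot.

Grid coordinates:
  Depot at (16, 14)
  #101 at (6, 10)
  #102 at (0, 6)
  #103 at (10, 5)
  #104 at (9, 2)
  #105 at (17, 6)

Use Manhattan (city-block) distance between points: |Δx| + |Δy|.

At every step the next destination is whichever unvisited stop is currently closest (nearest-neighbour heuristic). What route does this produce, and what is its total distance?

Total distance 66 via the nearest-neighbour route Depot → #105 → #103 → #104 → #101 → #102 → Depot.

Depot → [#105:9 / #101:14 / #103:15 / #104:19 / #102:24] → #105 (9)
#105 → [#103:8 / #104:12 / #101:15 / #102:17] → #103 (8)
#103 → [#104:4 / #101:9 / #102:11] → #104 (4)
#104 → [#101:11 / #102:13] → #101 (11)
#101 → [#102:10] → #102 (10)
Return #102→Depot: 24.
Total = 9 + 8 + 4 + 11 + 10 + 24 = 66.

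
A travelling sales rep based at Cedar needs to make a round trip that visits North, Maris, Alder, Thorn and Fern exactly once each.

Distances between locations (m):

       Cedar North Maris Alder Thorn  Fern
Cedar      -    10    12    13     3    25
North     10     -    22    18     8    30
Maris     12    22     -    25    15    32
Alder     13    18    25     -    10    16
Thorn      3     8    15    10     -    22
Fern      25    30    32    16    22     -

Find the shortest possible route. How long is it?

Cedar - North - Maris - Alder - Thorn - Fern - Cedar: 10+22+25+10+22+25 = 114
Cedar - North - Maris - Alder - Fern - Thorn - Cedar: 10+22+25+16+22+3 = 98
Cedar - North - Maris - Thorn - Alder - Fern - Cedar: 10+22+15+10+16+25 = 98
Cedar - North - Maris - Thorn - Fern - Alder - Cedar: 10+22+15+22+16+13 = 98
Cedar - North - Maris - Fern - Alder - Thorn - Cedar: 10+22+32+16+10+3 = 93
Cedar - North - Maris - Fern - Thorn - Alder - Cedar: 10+22+32+22+10+13 = 109
Cedar - North - Alder - Maris - Thorn - Fern - Cedar: 10+18+25+15+22+25 = 115
Cedar - North - Alder - Maris - Fern - Thorn - Cedar: 10+18+25+32+22+3 = 110
Cedar - North - Alder - Thorn - Maris - Fern - Cedar: 10+18+10+15+32+25 = 110
Cedar - North - Alder - Thorn - Fern - Maris - Cedar: 10+18+10+22+32+12 = 104
Cedar - North - Alder - Fern - Maris - Thorn - Cedar: 10+18+16+32+15+3 = 94
Cedar - North - Alder - Fern - Thorn - Maris - Cedar: 10+18+16+22+15+12 = 93
Cedar - North - Thorn - Maris - Alder - Fern - Cedar: 10+8+15+25+16+25 = 99
Cedar - North - Thorn - Maris - Fern - Alder - Cedar: 10+8+15+32+16+13 = 94
… (46 more)
Cedar - North - Thorn - Alder - Fern - Maris - Cedar: 10+8+10+16+32+12 = 88  ← best
The minimum is 88.
One optimal route: Cedar → North → Thorn → Alder → Fern → Maris → Cedar (or its reverse).

Minimum total distance: 88 m.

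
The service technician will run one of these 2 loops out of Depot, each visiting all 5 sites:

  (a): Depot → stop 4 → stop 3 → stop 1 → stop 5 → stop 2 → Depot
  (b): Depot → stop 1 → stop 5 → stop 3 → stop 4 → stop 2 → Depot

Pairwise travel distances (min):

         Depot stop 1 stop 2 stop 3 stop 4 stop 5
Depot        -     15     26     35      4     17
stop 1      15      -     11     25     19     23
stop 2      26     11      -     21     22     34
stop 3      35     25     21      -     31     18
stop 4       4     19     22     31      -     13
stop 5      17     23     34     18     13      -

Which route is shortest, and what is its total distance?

Shortest is (b), total 135 min.

(a): 4 + 31 + 25 + 23 + 34 + 26 = 143
(b): 15 + 23 + 18 + 31 + 22 + 26 = 135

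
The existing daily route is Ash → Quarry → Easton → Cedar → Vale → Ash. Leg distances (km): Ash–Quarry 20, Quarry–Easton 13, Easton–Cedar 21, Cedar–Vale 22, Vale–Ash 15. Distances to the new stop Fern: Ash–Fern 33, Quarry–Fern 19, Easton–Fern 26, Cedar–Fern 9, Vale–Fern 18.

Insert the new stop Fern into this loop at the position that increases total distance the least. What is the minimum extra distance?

+5 km — insert Fern between Cedar and Vale.

Insertion cost between consecutive stops i–j is d(i,Fern) + d(Fern,j) − d(i,j):
  between Ash and Quarry: 33 + 19 − 20 = 32
  between Quarry and Easton: 19 + 26 − 13 = 32
  between Easton and Cedar: 26 + 9 − 21 = 14
  between Cedar and Vale: 9 + 18 − 22 = 5
  between Vale and Ash: 18 + 33 − 15 = 36
Cheapest insertion is between Cedar and Vale, adding 5.
New total = 91 + 5 = 96.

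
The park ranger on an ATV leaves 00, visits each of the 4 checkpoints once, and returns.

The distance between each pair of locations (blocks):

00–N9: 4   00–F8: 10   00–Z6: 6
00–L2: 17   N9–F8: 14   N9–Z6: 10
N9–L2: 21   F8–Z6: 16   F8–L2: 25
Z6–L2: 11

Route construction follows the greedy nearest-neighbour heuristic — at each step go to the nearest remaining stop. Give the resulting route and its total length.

From 00: distances to unvisited — N9=4, Z6=6, F8=10, L2=17. Nearest is N9 (4).
From N9: distances to unvisited — Z6=10, F8=14, L2=21. Nearest is Z6 (10).
From Z6: distances to unvisited — L2=11, F8=16. Nearest is L2 (11).
From L2: distances to unvisited — F8=25. Nearest is F8 (25).
Return F8→00: 10.
Total = 4 + 10 + 11 + 25 + 10 = 60.

Nearest-neighbour total = 60 blocks; route 00 → N9 → Z6 → L2 → F8 → 00.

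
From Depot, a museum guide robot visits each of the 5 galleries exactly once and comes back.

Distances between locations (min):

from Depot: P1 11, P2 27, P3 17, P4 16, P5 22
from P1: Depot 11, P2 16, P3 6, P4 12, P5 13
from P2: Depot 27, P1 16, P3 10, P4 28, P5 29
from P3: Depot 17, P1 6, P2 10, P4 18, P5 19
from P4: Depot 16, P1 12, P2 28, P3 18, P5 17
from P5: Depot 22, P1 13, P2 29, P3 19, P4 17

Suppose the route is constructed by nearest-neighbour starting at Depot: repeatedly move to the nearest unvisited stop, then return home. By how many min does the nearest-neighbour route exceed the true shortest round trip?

From Depot: P1=11, P4=16, P3=17, P5=22, P2=27 → choose P1 (11).
From P1: P3=6, P4=12, P5=13, P2=16 → choose P3 (6).
From P3: P2=10, P4=18, P5=19 → choose P2 (10).
From P2: P4=28, P5=29 → choose P4 (28).
From P4: P5=17 → choose P5 (17).
NN route Depot → P1 → P3 → P2 → P4 → P5 → Depot costs 94.
Optimal: Depot → P1 → P2 → P3 → P5 → P4 → Depot costs 89 (by enumerating all 60 distinct tours).
Excess = 94 − 89 = 5.

Excess over optimum: 5 min.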